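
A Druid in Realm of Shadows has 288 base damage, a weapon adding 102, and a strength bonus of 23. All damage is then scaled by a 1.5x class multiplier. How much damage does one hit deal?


Sum base + weapon + str = 288 + 102 + 23 = 413
Multiply by 1.5:
413 * 1.5 = 619.5

619.5 damage


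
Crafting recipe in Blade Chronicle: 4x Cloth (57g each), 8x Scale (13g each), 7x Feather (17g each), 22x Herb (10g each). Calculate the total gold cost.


Cost breakdown:
  Cloth: 4 * 57 = 228
  Scale: 8 * 13 = 104
  Feather: 7 * 17 = 119
  Herb: 22 * 10 = 220
Total = 228 + 104 + 119 + 220 = 671

671 gold


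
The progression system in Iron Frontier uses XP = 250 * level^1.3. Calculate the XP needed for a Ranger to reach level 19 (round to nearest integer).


XP = 250 * level^1.3
Substitute level = 19:
XP = 250 * 19^1.3
= 250 * 45.96
= 11490

11490 XP


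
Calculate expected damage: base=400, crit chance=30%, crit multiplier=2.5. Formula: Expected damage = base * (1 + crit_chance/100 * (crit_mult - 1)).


E[dmg] = base * (1 + crit_chance * (crit_mult - 1))
cc as decimal = 30/100 = 0.3
cm - 1 = 2.5 - 1 = 1.5
Bonus factor = 0.3 * 1.5 = 0.45
Total multiplier = 1 + 0.45 = 1.45
Expected damage = 400 * 1.45 = 580.00

580.00 damage


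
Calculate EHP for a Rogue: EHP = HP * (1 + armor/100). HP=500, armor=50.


EHP = 500 * (1 + 50/100)
= 500 * (1 + 0.5)
= 500 * 1.5
= 750.0

750.0 EHP


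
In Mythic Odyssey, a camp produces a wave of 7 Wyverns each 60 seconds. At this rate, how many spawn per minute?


Spawns per minute = count * (60 / interval)
= 7 * (60 / 60)
= 7 * 1.0
= 7.0

7.0 per minute


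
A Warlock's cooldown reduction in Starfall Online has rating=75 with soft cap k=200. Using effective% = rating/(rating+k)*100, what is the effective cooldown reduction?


effective% = rating / (rating + k) * 100
= 75 / (75 + 200) * 100
= 75 / 275 * 100
= 0.272727 * 100
= 27.27%

27.27%


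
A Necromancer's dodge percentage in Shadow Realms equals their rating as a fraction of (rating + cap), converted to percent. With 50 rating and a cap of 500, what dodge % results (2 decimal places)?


dodge% = 50 / (50 + 500) * 100
= 50 / 550 * 100
= 0.090909 * 100
= 9.09%

9.09%


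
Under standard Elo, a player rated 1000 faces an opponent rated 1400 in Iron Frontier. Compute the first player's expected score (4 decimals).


Elo expected score: Ea = 1/(1 + 10^((Rb-Ra)/400))
Rb - Ra = 1400 - 1000 = 400
(Rb-Ra)/400 = 400/400 = 1.0
10^1.0 = 10.0
Ea = 1/(1 + 10.0) = 1/11.0 = 0.0909

0.0909


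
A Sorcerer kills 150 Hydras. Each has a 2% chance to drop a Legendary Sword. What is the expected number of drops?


Expected drops = kills * (drop_rate / 100)
= 150 * (2 / 100)
= 150 * 0.02
= 3.0

3.0 drops


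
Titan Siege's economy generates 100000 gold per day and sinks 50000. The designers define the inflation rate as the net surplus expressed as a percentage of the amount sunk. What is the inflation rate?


Net gold = 100000 - 50000 = 50000
Inflation rate = net / sunk * 100 = 50000 / 50000 * 100
= 1.0 * 100
= 100.00%

100.00%


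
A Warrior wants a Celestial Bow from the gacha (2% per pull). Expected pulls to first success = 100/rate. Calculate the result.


Expected pulls for a geometric distribution = 1/p = 100 / rate%
= 100 / 2
= 50.0

50.0 pulls


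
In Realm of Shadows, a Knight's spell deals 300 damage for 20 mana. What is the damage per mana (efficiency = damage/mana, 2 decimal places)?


Efficiency = damage / mana
= 300 / 20
= 15.00

15.00 dmg/mana


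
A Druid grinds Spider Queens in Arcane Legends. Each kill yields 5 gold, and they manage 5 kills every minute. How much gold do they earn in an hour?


Gold per minute = 5 * 5 = 25
Gold per hour = 25 * 60 = 1500

1500 gold/hour


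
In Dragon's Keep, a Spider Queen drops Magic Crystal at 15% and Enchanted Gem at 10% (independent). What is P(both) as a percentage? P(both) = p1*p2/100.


For independent events, P(both) = P(A) * P(B)
= 15% * 10%
= 150 / 100 %
= 1.5%

1.5%


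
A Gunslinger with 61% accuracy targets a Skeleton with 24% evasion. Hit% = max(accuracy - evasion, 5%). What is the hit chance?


accuracy - evasion = 61 - 24 = 37
Apply floor: max(37, 5) = 37
Hit chance = 37%

37%


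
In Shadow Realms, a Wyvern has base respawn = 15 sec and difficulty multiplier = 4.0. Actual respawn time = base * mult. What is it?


Respawn time = base * multiplier
= 15 * 4.0
= 60.0 seconds

60.0 seconds


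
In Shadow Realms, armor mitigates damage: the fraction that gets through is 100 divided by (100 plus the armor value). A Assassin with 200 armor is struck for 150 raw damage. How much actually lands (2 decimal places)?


actual = 150 * 100 / (100 + 200)
= 150 * 100 / 300
= 15000 / 300
= 50.00

50.00 damage


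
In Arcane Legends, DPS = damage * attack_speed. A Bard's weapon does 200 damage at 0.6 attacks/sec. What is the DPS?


DPS = damage * attack_speed
= 200 * 0.6
= 120.0

120.0 DPS


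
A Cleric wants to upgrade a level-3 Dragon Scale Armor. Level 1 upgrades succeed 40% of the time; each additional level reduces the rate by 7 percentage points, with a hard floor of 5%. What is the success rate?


raw_rate = 40 - 7 * (3 - 1)
= 40 - 7 * 2
= 40 - 14
= 26
Apply floor: max(26, 5) = 26%

26%


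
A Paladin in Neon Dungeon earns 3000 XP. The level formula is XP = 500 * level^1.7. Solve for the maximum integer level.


XP = 500 * level^1.7, so level = (XP / 500)^(1/1.7)
= (3000 / 500)^(1/1.7)
= 6.0^0.5882
= 2.869
Floor: level = 2

level 2


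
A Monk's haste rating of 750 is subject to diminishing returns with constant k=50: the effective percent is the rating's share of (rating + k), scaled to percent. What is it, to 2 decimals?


effective% = rating / (rating + k) * 100
= 750 / (750 + 50) * 100
= 750 / 800 * 100
= 0.9375 * 100
= 93.75%

93.75%


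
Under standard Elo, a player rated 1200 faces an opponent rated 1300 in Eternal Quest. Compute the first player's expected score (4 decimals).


Elo expected score: Ea = 1/(1 + 10^((Rb-Ra)/400))
Rb - Ra = 1300 - 1200 = 100
(Rb-Ra)/400 = 100/400 = 0.25
10^0.25 = 1.778279
Ea = 1/(1 + 1.778279) = 1/2.778279 = 0.3599

0.3599


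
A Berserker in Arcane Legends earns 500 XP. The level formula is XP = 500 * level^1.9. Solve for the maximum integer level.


XP = 500 * level^1.9, so level = (XP / 500)^(1/1.9)
= (500 / 500)^(1/1.9)
= 1.0^0.5263
= 1.0
Floor: level = 1

level 1


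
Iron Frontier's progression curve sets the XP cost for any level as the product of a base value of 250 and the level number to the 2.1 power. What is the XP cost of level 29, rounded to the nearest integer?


XP = 250 * level^2.1
Substitute level = 29:
XP = 250 * 29^2.1
= 250 * 1177.703
= 294426

294426 XP


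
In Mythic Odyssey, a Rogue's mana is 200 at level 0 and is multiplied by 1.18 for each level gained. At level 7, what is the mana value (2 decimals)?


value = base * growth^level
= 200 * 1.18^7
= 200 * 3.185474
= 637.09

637.09 mana


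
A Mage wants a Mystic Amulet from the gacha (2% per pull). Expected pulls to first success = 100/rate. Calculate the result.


Expected pulls for a geometric distribution = 1/p = 100 / rate%
= 100 / 2
= 50.0

50.0 pulls


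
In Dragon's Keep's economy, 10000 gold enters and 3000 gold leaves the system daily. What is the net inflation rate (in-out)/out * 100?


Net gold = 10000 - 3000 = 7000
Inflation rate = net / sunk * 100 = 7000 / 3000 * 100
= 2.333333 * 100
= 233.33%

233.33%


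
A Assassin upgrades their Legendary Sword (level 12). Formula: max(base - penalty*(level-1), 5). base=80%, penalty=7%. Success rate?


raw_rate = 80 - 7 * (12 - 1)
= 80 - 7 * 11
= 80 - 77
= 3
Apply floor: max(3, 5) = 5%

5%


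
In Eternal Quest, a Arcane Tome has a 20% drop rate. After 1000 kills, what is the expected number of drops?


Expected drops = kills * (drop_rate / 100)
= 1000 * (20 / 100)
= 1000 * 0.2
= 200.0

200.0 drops


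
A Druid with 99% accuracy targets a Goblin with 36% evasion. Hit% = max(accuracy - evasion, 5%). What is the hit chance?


accuracy - evasion = 99 - 36 = 63
Apply floor: max(63, 5) = 63
Hit chance = 63%

63%


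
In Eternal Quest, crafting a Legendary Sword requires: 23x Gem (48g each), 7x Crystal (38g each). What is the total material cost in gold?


Cost breakdown:
  Gem: 23 * 48 = 1104
  Crystal: 7 * 38 = 266
Total = 1104 + 266 = 1370

1370 gold


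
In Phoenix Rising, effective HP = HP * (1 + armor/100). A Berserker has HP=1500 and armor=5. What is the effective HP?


EHP = 1500 * (1 + 5/100)
= 1500 * (1 + 0.05)
= 1500 * 1.05
= 1575.0

1575.0 EHP


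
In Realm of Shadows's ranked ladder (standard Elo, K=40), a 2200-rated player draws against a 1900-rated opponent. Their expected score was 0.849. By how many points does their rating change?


Elo update: delta = K * (S - Ea), where S = 0.5 (draws)
S - Ea = 0.5 - 0.849 = -0.349
Rating change = 40 * -0.349
= -13.96

-13.96 rating points


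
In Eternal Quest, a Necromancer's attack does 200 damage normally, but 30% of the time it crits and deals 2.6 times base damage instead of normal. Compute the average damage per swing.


E[dmg] = base * (1 + crit_chance * (crit_mult - 1))
cc as decimal = 30/100 = 0.3
cm - 1 = 2.6 - 1 = 1.6
Bonus factor = 0.3 * 1.6 = 0.48
Total multiplier = 1 + 0.48 = 1.48
Expected damage = 200 * 1.48 = 296.00

296.00 damage


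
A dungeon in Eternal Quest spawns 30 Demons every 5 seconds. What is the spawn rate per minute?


Spawns per minute = count * (60 / interval)
= 30 * (60 / 5)
= 30 * 12.0
= 360.0

360.0 per minute


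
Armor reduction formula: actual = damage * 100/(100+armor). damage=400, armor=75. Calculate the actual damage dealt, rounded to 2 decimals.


actual = 400 * 100 / (100 + 75)
= 400 * 100 / 175
= 40000 / 175
= 228.57

228.57 damage


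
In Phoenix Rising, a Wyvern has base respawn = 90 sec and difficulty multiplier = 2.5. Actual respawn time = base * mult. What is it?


Respawn time = base * multiplier
= 90 * 2.5
= 225.0 seconds

225.0 seconds


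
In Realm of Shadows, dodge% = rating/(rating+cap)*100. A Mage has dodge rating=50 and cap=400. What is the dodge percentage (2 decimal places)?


dodge% = 50 / (50 + 400) * 100
= 50 / 450 * 100
= 0.111111 * 100
= 11.11%

11.11%


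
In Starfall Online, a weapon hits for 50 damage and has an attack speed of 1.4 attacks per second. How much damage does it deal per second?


DPS = damage * attack_speed
= 50 * 1.4
= 70.0

70.0 DPS


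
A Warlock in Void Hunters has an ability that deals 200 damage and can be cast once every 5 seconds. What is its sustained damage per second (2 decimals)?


DPS = damage / cooldown
= 200 / 5
= 40.00

40.00 DPS


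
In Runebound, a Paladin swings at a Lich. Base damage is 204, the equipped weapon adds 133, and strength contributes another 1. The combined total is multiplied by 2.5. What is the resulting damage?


Sum base + weapon + str = 204 + 133 + 1 = 338
Multiply by 2.5:
338 * 2.5 = 845.0

845.0 damage


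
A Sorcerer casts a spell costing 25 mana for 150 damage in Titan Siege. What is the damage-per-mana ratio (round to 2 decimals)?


Efficiency = damage / mana
= 150 / 25
= 6.00

6.00 dmg/mana


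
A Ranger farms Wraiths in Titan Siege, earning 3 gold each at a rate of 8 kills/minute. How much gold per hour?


Gold per minute = 3 * 8 = 24
Gold per hour = 24 * 60 = 1440

1440 gold/hour


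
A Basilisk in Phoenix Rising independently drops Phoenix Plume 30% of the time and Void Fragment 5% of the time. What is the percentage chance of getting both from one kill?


For independent events, P(both) = P(A) * P(B)
= 30% * 5%
= 150 / 100 %
= 1.5%

1.5%


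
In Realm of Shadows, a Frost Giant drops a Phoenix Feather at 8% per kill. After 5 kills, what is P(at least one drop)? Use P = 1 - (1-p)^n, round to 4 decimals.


P(at least one) = 1 - P(none) = 1 - (1-p)^n
p = 8/100 = 0.08
1 - p = 0.92
(1 - p)^5 = 0.92^5 = 0.659082
P(at least one) = 1 - 0.659082 = 0.3409

0.3409


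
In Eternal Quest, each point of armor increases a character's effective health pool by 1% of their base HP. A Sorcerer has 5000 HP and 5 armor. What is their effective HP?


EHP = 5000 * (1 + 5/100)
= 5000 * (1 + 0.05)
= 5000 * 1.05
= 5250.0

5250.0 EHP


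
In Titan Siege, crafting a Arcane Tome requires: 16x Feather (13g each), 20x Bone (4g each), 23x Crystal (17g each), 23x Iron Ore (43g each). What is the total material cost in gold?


Cost breakdown:
  Feather: 16 * 13 = 208
  Bone: 20 * 4 = 80
  Crystal: 23 * 17 = 391
  Iron Ore: 23 * 43 = 989
Total = 208 + 80 + 391 + 989 = 1668

1668 gold


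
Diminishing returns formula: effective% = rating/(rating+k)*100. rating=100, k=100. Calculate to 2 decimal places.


effective% = rating / (rating + k) * 100
= 100 / (100 + 100) * 100
= 100 / 200 * 100
= 0.5 * 100
= 50.00%

50.00%


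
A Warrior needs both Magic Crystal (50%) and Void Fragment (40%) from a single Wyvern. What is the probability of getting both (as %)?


For independent events, P(both) = P(A) * P(B)
= 50% * 40%
= 2000 / 100 %
= 20.0%

20.0%


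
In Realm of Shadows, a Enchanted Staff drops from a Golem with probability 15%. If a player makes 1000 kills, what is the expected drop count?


Expected drops = kills * (drop_rate / 100)
= 1000 * (15 / 100)
= 1000 * 0.15
= 150.0

150.0 drops


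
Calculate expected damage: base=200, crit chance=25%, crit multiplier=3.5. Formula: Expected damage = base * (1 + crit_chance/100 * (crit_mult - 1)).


E[dmg] = base * (1 + crit_chance * (crit_mult - 1))
cc as decimal = 25/100 = 0.25
cm - 1 = 3.5 - 1 = 2.5
Bonus factor = 0.25 * 2.5 = 0.625
Total multiplier = 1 + 0.625 = 1.625
Expected damage = 200 * 1.625 = 325.00

325.00 damage


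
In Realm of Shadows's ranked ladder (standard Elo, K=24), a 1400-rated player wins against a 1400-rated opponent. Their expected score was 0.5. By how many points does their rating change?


Elo update: delta = K * (S - Ea), where S = 1 (wins)
S - Ea = 1 - 0.5 = 0.5
Rating change = 24 * 0.5
= 12.00

12.00 rating points


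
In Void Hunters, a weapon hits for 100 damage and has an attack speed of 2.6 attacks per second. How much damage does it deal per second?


DPS = damage * attack_speed
= 100 * 2.6
= 260.0

260.0 DPS


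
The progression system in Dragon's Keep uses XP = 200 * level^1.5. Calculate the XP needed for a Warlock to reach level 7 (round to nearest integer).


XP = 200 * level^1.5
Substitute level = 7:
XP = 200 * 7^1.5
= 200 * 18.5203
= 3704

3704 XP


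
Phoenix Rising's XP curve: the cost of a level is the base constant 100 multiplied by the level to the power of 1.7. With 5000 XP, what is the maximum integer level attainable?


XP = 100 * level^1.7, so level = (XP / 100)^(1/1.7)
= (5000 / 100)^(1/1.7)
= 50.0^0.5882
= 9.9861
Floor: level = 9

level 9


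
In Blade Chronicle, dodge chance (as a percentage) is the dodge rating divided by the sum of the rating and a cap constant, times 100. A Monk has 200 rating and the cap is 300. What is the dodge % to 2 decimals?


dodge% = 200 / (200 + 300) * 100
= 200 / 500 * 100
= 0.4 * 100
= 40.00%

40.00%


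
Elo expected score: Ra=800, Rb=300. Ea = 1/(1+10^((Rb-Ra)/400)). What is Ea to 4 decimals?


Elo expected score: Ea = 1/(1 + 10^((Rb-Ra)/400))
Rb - Ra = 300 - 800 = -500
(Rb-Ra)/400 = -500/400 = -1.25
10^-1.25 = 0.056234
Ea = 1/(1 + 0.056234) = 1/1.056234 = 0.9468

0.9468


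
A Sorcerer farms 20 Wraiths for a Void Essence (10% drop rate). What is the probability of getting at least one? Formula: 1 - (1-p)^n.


P(at least one) = 1 - P(none) = 1 - (1-p)^n
p = 10/100 = 0.1
1 - p = 0.9
(1 - p)^20 = 0.9^20 = 0.121577
P(at least one) = 1 - 0.121577 = 0.8784

0.8784


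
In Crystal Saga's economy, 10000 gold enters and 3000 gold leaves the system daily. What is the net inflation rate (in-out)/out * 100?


Net gold = 10000 - 3000 = 7000
Inflation rate = net / sunk * 100 = 7000 / 3000 * 100
= 2.333333 * 100
= 233.33%

233.33%


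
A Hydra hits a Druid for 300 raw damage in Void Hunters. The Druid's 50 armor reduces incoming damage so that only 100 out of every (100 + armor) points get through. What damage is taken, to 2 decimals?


actual = 300 * 100 / (100 + 50)
= 300 * 100 / 150
= 30000 / 150
= 200.00

200.00 damage


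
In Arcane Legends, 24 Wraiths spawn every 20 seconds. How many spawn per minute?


Spawns per minute = count * (60 / interval)
= 24 * (60 / 20)
= 24 * 3.0
= 72.0

72.0 per minute


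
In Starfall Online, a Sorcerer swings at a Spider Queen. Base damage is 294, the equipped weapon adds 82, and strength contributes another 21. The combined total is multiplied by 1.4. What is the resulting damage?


Sum base + weapon + str = 294 + 82 + 21 = 397
Multiply by 1.4:
397 * 1.4 = 555.8

555.8 damage


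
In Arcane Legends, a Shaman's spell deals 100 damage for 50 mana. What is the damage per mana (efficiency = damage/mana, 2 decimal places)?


Efficiency = damage / mana
= 100 / 50
= 2.00

2.00 dmg/mana


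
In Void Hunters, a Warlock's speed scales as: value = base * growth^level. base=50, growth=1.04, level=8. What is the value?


value = base * growth^level
= 50 * 1.04^8
= 50 * 1.368569
= 68.43

68.43 speed


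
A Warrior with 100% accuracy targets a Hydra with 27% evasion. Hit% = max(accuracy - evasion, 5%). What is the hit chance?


accuracy - evasion = 100 - 27 = 73
Apply floor: max(73, 5) = 73
Hit chance = 73%

73%


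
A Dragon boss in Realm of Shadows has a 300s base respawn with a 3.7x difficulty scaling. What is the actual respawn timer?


Respawn time = base * multiplier
= 300 * 3.7
= 1110.0 seconds

1110.0 seconds


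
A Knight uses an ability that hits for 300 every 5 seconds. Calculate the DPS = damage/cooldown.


DPS = damage / cooldown
= 300 / 5
= 60.00

60.00 DPS


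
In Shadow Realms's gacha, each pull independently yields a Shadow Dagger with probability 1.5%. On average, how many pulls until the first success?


Expected pulls for a geometric distribution = 1/p = 100 / rate%
= 100 / 1.5
= 66.67

66.67 pulls


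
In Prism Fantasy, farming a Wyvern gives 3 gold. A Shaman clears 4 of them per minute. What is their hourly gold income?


Gold per minute = 3 * 4 = 12
Gold per hour = 12 * 60 = 720

720 gold/hour


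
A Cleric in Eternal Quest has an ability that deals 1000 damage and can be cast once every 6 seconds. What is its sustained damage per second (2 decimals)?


DPS = damage / cooldown
= 1000 / 6
= 166.67

166.67 DPS


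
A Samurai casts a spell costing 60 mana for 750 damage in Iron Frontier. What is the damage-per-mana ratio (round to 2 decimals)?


Efficiency = damage / mana
= 750 / 60
= 12.50

12.50 dmg/mana


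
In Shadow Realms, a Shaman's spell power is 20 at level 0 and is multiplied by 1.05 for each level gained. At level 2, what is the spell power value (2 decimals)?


value = base * growth^level
= 20 * 1.05^2
= 20 * 1.1025
= 22.05

22.05 spell power


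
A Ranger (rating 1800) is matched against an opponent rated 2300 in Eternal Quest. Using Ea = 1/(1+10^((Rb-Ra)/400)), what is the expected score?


Elo expected score: Ea = 1/(1 + 10^((Rb-Ra)/400))
Rb - Ra = 2300 - 1800 = 500
(Rb-Ra)/400 = 500/400 = 1.25
10^1.25 = 17.782794
Ea = 1/(1 + 17.782794) = 1/18.782794 = 0.0532

0.0532


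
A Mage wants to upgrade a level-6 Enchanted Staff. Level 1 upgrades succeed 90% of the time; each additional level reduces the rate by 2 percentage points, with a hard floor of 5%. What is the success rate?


raw_rate = 90 - 2 * (6 - 1)
= 90 - 2 * 5
= 90 - 10
= 80
Apply floor: max(80, 5) = 80%

80%


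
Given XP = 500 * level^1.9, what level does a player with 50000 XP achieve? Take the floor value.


XP = 500 * level^1.9, so level = (XP / 500)^(1/1.9)
= (50000 / 500)^(1/1.9)
= 100.0^0.5263
= 11.2884
Floor: level = 11

level 11


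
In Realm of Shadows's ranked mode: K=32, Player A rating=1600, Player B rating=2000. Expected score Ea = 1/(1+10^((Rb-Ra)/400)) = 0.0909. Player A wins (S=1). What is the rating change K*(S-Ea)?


Elo update: delta = K * (S - Ea), where S = 1 (wins)
S - Ea = 1 - 0.0909 = 0.9091
Rating change = 32 * 0.9091
= 29.09

29.09 rating points


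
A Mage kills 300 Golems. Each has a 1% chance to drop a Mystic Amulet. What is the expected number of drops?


Expected drops = kills * (drop_rate / 100)
= 300 * (1 / 100)
= 300 * 0.01
= 3.0

3.0 drops


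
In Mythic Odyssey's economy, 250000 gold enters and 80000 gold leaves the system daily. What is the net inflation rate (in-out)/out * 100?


Net gold = 250000 - 80000 = 170000
Inflation rate = net / sunk * 100 = 170000 / 80000 * 100
= 2.125 * 100
= 212.50%

212.50%


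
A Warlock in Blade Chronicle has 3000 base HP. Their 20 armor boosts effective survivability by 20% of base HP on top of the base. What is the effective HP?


EHP = 3000 * (1 + 20/100)
= 3000 * (1 + 0.2)
= 3000 * 1.2
= 3600.0

3600.0 EHP


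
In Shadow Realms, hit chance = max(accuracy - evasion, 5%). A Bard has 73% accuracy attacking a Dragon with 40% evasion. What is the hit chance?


accuracy - evasion = 73 - 40 = 33
Apply floor: max(33, 5) = 33
Hit chance = 33%

33%


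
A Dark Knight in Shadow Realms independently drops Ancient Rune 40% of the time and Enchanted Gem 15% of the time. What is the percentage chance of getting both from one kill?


For independent events, P(both) = P(A) * P(B)
= 40% * 15%
= 600 / 100 %
= 6.0%

6.0%


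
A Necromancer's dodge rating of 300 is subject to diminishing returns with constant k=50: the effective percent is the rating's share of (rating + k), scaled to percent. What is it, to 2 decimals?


effective% = rating / (rating + k) * 100
= 300 / (300 + 50) * 100
= 300 / 350 * 100
= 0.857143 * 100
= 85.71%

85.71%


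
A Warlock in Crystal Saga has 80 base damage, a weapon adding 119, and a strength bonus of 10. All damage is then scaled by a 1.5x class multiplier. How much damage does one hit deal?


Sum base + weapon + str = 80 + 119 + 10 = 209
Multiply by 1.5:
209 * 1.5 = 313.5

313.5 damage


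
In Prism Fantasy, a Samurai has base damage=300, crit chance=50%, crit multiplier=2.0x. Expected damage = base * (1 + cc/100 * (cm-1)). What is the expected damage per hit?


E[dmg] = base * (1 + crit_chance * (crit_mult - 1))
cc as decimal = 50/100 = 0.5
cm - 1 = 2.0 - 1 = 1.0
Bonus factor = 0.5 * 1.0 = 0.5
Total multiplier = 1 + 0.5 = 1.5
Expected damage = 300 * 1.5 = 450.00

450.00 damage


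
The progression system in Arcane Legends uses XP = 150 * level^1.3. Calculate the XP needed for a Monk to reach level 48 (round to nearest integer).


XP = 150 * level^1.3
Substitute level = 48:
XP = 150 * 48^1.3
= 150 * 153.3252
= 22999

22999 XP


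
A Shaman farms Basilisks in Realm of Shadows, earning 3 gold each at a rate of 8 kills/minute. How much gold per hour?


Gold per minute = 3 * 8 = 24
Gold per hour = 24 * 60 = 1440

1440 gold/hour


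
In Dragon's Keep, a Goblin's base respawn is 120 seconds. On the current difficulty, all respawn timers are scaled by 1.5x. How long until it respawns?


Respawn time = base * multiplier
= 120 * 1.5
= 180.0 seconds

180.0 seconds


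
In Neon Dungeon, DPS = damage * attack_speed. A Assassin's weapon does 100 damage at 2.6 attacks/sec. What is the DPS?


DPS = damage * attack_speed
= 100 * 2.6
= 260.0

260.0 DPS


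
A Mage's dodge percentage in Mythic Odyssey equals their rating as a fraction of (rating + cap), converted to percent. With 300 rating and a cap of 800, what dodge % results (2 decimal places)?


dodge% = 300 / (300 + 800) * 100
= 300 / 1100 * 100
= 0.272727 * 100
= 27.27%

27.27%


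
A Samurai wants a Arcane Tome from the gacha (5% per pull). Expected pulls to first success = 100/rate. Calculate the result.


Expected pulls for a geometric distribution = 1/p = 100 / rate%
= 100 / 5
= 20.0

20.0 pulls


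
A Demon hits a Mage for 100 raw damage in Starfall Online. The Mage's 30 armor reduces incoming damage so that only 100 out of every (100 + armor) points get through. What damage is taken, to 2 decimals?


actual = 100 * 100 / (100 + 30)
= 100 * 100 / 130
= 10000 / 130
= 76.92

76.92 damage


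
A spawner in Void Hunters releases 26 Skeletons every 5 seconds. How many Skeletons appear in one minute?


Spawns per minute = count * (60 / interval)
= 26 * (60 / 5)
= 26 * 12.0
= 312.0

312.0 per minute


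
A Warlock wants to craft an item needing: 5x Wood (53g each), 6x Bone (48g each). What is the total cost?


Cost breakdown:
  Wood: 5 * 53 = 265
  Bone: 6 * 48 = 288
Total = 265 + 288 = 553

553 gold


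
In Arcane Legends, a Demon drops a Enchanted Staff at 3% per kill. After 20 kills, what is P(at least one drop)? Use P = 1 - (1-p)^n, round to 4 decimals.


P(at least one) = 1 - P(none) = 1 - (1-p)^n
p = 3/100 = 0.03
1 - p = 0.97
(1 - p)^20 = 0.97^20 = 0.543794
P(at least one) = 1 - 0.543794 = 0.4562

0.4562


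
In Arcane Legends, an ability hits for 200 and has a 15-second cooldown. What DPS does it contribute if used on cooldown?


DPS = damage / cooldown
= 200 / 15
= 13.33

13.33 DPS


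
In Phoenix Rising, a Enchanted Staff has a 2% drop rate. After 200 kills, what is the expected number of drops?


Expected drops = kills * (drop_rate / 100)
= 200 * (2 / 100)
= 200 * 0.02
= 4.0

4.0 drops


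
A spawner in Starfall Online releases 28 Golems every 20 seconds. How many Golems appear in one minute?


Spawns per minute = count * (60 / interval)
= 28 * (60 / 20)
= 28 * 3.0
= 84.0

84.0 per minute


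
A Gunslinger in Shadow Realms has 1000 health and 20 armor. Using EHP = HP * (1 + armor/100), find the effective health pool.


EHP = 1000 * (1 + 20/100)
= 1000 * (1 + 0.2)
= 1000 * 1.2
= 1200.0

1200.0 EHP


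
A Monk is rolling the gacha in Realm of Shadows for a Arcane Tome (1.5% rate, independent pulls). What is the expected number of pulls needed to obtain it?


Expected pulls for a geometric distribution = 1/p = 100 / rate%
= 100 / 1.5
= 66.67

66.67 pulls


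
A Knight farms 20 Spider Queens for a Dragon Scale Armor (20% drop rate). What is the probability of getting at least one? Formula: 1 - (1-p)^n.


P(at least one) = 1 - P(none) = 1 - (1-p)^n
p = 20/100 = 0.2
1 - p = 0.8
(1 - p)^20 = 0.8^20 = 0.011529
P(at least one) = 1 - 0.011529 = 0.9885

0.9885


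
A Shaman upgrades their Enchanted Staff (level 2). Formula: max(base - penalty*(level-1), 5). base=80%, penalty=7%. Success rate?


raw_rate = 80 - 7 * (2 - 1)
= 80 - 7 * 1
= 80 - 7
= 73
Apply floor: max(73, 5) = 73%

73%


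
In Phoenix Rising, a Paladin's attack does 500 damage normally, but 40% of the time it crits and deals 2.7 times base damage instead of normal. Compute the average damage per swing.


E[dmg] = base * (1 + crit_chance * (crit_mult - 1))
cc as decimal = 40/100 = 0.4
cm - 1 = 2.7 - 1 = 1.7
Bonus factor = 0.4 * 1.7 = 0.68
Total multiplier = 1 + 0.68 = 1.68
Expected damage = 500 * 1.68 = 840.00

840.00 damage


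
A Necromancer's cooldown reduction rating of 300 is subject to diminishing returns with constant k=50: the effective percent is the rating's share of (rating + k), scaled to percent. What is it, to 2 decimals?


effective% = rating / (rating + k) * 100
= 300 / (300 + 50) * 100
= 300 / 350 * 100
= 0.857143 * 100
= 85.71%

85.71%


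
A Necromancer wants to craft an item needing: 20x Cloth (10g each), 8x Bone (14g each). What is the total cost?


Cost breakdown:
  Cloth: 20 * 10 = 200
  Bone: 8 * 14 = 112
Total = 200 + 112 = 312

312 gold


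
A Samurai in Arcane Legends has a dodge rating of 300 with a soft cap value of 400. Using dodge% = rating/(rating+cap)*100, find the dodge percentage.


dodge% = 300 / (300 + 400) * 100
= 300 / 700 * 100
= 0.428571 * 100
= 42.86%

42.86%


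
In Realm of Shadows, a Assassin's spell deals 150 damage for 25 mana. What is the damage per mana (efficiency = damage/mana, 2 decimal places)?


Efficiency = damage / mana
= 150 / 25
= 6.00

6.00 dmg/mana


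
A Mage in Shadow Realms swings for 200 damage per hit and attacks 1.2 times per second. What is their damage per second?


DPS = damage * attack_speed
= 200 * 1.2
= 240.0

240.0 DPS


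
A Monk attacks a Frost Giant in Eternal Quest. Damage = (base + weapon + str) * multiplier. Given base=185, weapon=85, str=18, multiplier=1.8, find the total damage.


Sum base + weapon + str = 185 + 85 + 18 = 288
Multiply by 1.8:
288 * 1.8 = 518.4

518.4 damage


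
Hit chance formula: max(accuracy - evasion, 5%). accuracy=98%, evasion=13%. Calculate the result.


accuracy - evasion = 98 - 13 = 85
Apply floor: max(85, 5) = 85
Hit chance = 85%

85%


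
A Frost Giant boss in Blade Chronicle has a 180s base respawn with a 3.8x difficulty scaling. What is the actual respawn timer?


Respawn time = base * multiplier
= 180 * 3.8
= 684.0 seconds

684.0 seconds


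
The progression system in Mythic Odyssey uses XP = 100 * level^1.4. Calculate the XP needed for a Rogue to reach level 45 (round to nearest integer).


XP = 100 * level^1.4
Substitute level = 45:
XP = 100 * 45^1.4
= 100 * 206.2992
= 20630

20630 XP


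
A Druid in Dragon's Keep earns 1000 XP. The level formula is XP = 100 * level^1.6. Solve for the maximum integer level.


XP = 100 * level^1.6, so level = (XP / 100)^(1/1.6)
= (1000 / 100)^(1/1.6)
= 10.0^0.625
= 4.217
Floor: level = 4

level 4


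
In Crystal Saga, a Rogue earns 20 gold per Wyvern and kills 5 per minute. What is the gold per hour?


Gold per minute = 20 * 5 = 100
Gold per hour = 100 * 60 = 6000

6000 gold/hour


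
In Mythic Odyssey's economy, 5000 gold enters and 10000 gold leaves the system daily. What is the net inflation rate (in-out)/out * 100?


Net gold = 5000 - 10000 = -5000
Inflation rate = net / sunk * 100 = -5000 / 10000 * 100
= -0.5 * 100
= -50.00%

-50.00%


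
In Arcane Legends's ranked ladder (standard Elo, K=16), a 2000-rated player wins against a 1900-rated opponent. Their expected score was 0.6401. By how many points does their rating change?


Elo update: delta = K * (S - Ea), where S = 1 (wins)
S - Ea = 1 - 0.6401 = 0.3599
Rating change = 16 * 0.3599
= 5.76

5.76 rating points


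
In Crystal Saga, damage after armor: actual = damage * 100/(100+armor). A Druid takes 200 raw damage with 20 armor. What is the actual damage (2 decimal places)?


actual = 200 * 100 / (100 + 20)
= 200 * 100 / 120
= 20000 / 120
= 166.67

166.67 damage


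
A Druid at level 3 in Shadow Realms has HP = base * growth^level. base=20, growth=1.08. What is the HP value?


value = base * growth^level
= 20 * 1.08^3
= 20 * 1.259712
= 25.19

25.19 HP


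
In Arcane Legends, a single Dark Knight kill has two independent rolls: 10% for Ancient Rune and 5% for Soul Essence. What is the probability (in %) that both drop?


For independent events, P(both) = P(A) * P(B)
= 10% * 5%
= 50 / 100 %
= 0.5%

0.5%


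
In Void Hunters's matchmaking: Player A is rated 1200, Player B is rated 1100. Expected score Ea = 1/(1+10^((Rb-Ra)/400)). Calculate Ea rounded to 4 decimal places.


Elo expected score: Ea = 1/(1 + 10^((Rb-Ra)/400))
Rb - Ra = 1100 - 1200 = -100
(Rb-Ra)/400 = -100/400 = -0.25
10^-0.25 = 0.562341
Ea = 1/(1 + 0.562341) = 1/1.562341 = 0.6401

0.6401


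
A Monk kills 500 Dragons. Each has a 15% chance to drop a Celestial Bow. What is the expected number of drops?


Expected drops = kills * (drop_rate / 100)
= 500 * (15 / 100)
= 500 * 0.15
= 75.0

75.0 drops


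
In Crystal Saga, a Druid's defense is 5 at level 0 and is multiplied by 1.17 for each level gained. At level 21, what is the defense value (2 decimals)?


value = base * growth^level
= 5 * 1.17^21
= 5 * 27.033551
= 135.17

135.17 defense


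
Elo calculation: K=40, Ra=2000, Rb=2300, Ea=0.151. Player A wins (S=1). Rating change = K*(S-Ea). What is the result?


Elo update: delta = K * (S - Ea), where S = 1 (wins)
S - Ea = 1 - 0.151 = 0.849
Rating change = 40 * 0.849
= 33.96

33.96 rating points


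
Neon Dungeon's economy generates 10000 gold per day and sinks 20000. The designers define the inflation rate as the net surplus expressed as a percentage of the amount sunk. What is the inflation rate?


Net gold = 10000 - 20000 = -10000
Inflation rate = net / sunk * 100 = -10000 / 20000 * 100
= -0.5 * 100
= -50.00%

-50.00%


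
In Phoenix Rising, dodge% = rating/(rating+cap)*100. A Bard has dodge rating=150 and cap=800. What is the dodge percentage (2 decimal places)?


dodge% = 150 / (150 + 800) * 100
= 150 / 950 * 100
= 0.157895 * 100
= 15.79%

15.79%


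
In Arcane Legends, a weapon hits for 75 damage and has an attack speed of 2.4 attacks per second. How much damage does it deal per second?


DPS = damage * attack_speed
= 75 * 2.4
= 180.0

180.0 DPS


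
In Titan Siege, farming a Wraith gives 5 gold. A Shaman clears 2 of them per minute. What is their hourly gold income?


Gold per minute = 5 * 2 = 10
Gold per hour = 10 * 60 = 600

600 gold/hour


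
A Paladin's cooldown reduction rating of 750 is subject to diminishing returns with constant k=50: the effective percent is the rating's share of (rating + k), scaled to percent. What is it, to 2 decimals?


effective% = rating / (rating + k) * 100
= 750 / (750 + 50) * 100
= 750 / 800 * 100
= 0.9375 * 100
= 93.75%

93.75%


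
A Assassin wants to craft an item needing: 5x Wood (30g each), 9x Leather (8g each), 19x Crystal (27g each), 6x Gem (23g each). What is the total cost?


Cost breakdown:
  Wood: 5 * 30 = 150
  Leather: 9 * 8 = 72
  Crystal: 19 * 27 = 513
  Gem: 6 * 23 = 138
Total = 150 + 72 + 513 + 138 = 873

873 gold


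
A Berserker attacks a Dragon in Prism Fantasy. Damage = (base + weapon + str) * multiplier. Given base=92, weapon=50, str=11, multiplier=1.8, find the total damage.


Sum base + weapon + str = 92 + 50 + 11 = 153
Multiply by 1.8:
153 * 1.8 = 275.4

275.4 damage


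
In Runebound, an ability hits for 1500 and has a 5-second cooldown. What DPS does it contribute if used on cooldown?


DPS = damage / cooldown
= 1500 / 5
= 300.00

300.00 DPS


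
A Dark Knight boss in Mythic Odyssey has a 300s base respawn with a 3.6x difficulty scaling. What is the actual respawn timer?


Respawn time = base * multiplier
= 300 * 3.6
= 1080.0 seconds

1080.0 seconds


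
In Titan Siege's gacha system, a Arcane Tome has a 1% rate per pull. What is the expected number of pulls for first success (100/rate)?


Expected pulls for a geometric distribution = 1/p = 100 / rate%
= 100 / 1
= 100.0

100.0 pulls


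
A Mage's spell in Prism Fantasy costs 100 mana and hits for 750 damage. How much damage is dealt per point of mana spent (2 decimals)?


Efficiency = damage / mana
= 750 / 100
= 7.50

7.50 dmg/mana


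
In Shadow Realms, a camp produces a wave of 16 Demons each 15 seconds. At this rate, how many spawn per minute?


Spawns per minute = count * (60 / interval)
= 16 * (60 / 15)
= 16 * 4.0
= 64.0

64.0 per minute


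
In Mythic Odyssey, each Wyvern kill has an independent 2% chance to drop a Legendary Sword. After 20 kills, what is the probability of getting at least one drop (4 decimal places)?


P(at least one) = 1 - P(none) = 1 - (1-p)^n
p = 2/100 = 0.02
1 - p = 0.98
(1 - p)^20 = 0.98^20 = 0.667608
P(at least one) = 1 - 0.667608 = 0.3324

0.3324


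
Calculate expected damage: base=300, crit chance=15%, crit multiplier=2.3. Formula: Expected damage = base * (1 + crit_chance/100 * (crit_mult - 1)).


E[dmg] = base * (1 + crit_chance * (crit_mult - 1))
cc as decimal = 15/100 = 0.15
cm - 1 = 2.3 - 1 = 1.3
Bonus factor = 0.15 * 1.3 = 0.195
Total multiplier = 1 + 0.195 = 1.195
Expected damage = 300 * 1.195 = 358.50

358.50 damage


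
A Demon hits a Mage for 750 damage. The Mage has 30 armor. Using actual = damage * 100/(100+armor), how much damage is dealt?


actual = 750 * 100 / (100 + 30)
= 750 * 100 / 130
= 75000 / 130
= 576.92

576.92 damage


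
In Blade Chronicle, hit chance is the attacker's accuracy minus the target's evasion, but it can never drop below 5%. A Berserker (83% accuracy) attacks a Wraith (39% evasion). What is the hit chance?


accuracy - evasion = 83 - 39 = 44
Apply floor: max(44, 5) = 44
Hit chance = 44%

44%


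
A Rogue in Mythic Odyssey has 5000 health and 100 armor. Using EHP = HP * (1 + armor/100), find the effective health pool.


EHP = 5000 * (1 + 100/100)
= 5000 * (1 + 1.0)
= 5000 * 2.0
= 10000.0

10000.0 EHP


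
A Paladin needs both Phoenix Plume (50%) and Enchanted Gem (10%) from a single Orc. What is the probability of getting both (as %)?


For independent events, P(both) = P(A) * P(B)
= 50% * 10%
= 500 / 100 %
= 5.0%

5.0%


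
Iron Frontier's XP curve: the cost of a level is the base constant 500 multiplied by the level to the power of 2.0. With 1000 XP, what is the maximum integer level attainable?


XP = 500 * level^2.0, so level = (XP / 500)^(1/2.0)
= (1000 / 500)^(1/2.0)
= 2.0^0.5
= 1.4142
Floor: level = 1

level 1


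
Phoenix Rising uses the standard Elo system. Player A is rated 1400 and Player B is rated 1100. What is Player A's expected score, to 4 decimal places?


Elo expected score: Ea = 1/(1 + 10^((Rb-Ra)/400))
Rb - Ra = 1100 - 1400 = -300
(Rb-Ra)/400 = -300/400 = -0.75
10^-0.75 = 0.177828
Ea = 1/(1 + 0.177828) = 1/1.177828 = 0.8490

0.8490


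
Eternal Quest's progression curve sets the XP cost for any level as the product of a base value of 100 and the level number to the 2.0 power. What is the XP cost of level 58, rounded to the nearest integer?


XP = 100 * level^2.0
Substitute level = 58:
XP = 100 * 58^2.0
= 100 * 3364.0
= 336400

336400 XP


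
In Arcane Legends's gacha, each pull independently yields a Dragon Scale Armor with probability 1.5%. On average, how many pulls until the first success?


Expected pulls for a geometric distribution = 1/p = 100 / rate%
= 100 / 1.5
= 66.67

66.67 pulls


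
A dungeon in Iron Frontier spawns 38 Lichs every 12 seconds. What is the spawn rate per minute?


Spawns per minute = count * (60 / interval)
= 38 * (60 / 12)
= 38 * 5.0
= 190.0

190.0 per minute


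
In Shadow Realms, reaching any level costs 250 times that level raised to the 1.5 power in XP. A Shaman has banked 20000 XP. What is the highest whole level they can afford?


XP = 250 * level^1.5, so level = (XP / 250)^(1/1.5)
= (20000 / 250)^(1/1.5)
= 80.0^0.6667
= 18.5664
Floor: level = 18

level 18


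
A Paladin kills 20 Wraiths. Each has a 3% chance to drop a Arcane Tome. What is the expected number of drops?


Expected drops = kills * (drop_rate / 100)
= 20 * (3 / 100)
= 20 * 0.03
= 0.6

0.6 drops


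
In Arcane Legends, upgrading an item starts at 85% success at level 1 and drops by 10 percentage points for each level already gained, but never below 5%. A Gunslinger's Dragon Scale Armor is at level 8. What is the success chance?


raw_rate = 85 - 10 * (8 - 1)
= 85 - 10 * 7
= 85 - 70
= 15
Apply floor: max(15, 5) = 15%

15%


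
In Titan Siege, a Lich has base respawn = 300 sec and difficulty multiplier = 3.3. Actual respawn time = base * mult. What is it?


Respawn time = base * multiplier
= 300 * 3.3
= 990.0 seconds

990.0 seconds


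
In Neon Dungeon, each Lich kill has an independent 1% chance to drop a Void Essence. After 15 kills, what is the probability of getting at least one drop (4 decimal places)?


P(at least one) = 1 - P(none) = 1 - (1-p)^n
p = 1/100 = 0.01
1 - p = 0.99
(1 - p)^15 = 0.99^15 = 0.860058
P(at least one) = 1 - 0.860058 = 0.1399

0.1399


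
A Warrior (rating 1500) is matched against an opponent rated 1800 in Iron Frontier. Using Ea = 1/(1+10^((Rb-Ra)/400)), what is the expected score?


Elo expected score: Ea = 1/(1 + 10^((Rb-Ra)/400))
Rb - Ra = 1800 - 1500 = 300
(Rb-Ra)/400 = 300/400 = 0.75
10^0.75 = 5.623413
Ea = 1/(1 + 5.623413) = 1/6.623413 = 0.1510

0.1510
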